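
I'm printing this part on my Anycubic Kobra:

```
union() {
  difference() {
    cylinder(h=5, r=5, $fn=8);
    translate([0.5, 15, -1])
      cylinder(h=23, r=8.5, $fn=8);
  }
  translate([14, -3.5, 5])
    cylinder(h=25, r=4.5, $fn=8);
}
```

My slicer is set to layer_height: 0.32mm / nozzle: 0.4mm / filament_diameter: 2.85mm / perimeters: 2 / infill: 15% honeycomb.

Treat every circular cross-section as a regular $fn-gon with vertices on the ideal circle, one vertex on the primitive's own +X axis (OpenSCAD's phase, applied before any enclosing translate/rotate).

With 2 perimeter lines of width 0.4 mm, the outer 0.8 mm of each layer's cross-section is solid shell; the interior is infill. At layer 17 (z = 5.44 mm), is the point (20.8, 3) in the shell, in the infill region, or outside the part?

At z = 5.44 mm: the cylinder is absent (z outside [0, 5]); the r=8.5 cylinder at (0.5, 15) contributes a regular 8-gon of circumradius 8.5; Subtracting the remaining from the first: the first operand is absent here, so nothing remains; the r=4.5 cylinder at (14, -3.5) gives a regular 8-gon of circumradius 4.5 (constant along its height); Taking the union: only the r=4.5 cylinder at (14, -3.5) is present, so the union is just that shape — 1 connected region. Overall, the cross-section is a single solid region. The nearest boundary edge runs (18.50, -3.50)→(17.18, -0.32); distance from the point to it = 4.91 mm. The point is not inside any of the regions above, so it lies outside the cross-section (4.91 mm from the nearest boundary).

outside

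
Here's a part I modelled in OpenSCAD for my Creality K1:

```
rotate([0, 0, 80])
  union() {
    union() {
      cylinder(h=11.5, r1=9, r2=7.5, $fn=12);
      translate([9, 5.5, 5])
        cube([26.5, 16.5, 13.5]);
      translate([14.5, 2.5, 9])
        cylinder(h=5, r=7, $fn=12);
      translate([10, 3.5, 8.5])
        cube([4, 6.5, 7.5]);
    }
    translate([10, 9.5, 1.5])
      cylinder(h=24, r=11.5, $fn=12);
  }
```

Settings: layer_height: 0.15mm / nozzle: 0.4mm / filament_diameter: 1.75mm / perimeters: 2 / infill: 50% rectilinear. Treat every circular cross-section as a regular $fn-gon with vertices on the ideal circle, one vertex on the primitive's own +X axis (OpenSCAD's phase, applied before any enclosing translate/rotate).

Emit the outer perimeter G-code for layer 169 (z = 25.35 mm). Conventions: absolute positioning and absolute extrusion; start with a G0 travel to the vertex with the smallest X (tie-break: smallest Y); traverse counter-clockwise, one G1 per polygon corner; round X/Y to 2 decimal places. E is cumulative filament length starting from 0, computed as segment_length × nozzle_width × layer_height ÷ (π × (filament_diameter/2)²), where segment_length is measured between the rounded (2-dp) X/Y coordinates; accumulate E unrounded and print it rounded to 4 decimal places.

At z = 25.35 mm: the cone is absent (z outside [0, 11.5]); the cube at (9, 5.5) does not reach this height (z outside [5, 18.5]); the cylinder at (14.5, 2.5) does not reach this height (z outside [9, 14]); the cube at (10, 3.5) does not reach this height (z outside [8.5, 16]); Taking the union: nothing is present at this height; the cylinder at (10, 9.5): section is a regular 12-gon, circumradius r=11.5; Merging all regions: only the r=11.5 cylinder at (10, 9.5) is present, so the union is just that shape — 1 connected region; (whole slice rotated 80° about Z — lengths, areas and connectivity unchanged). The outline is a single polygon with 12 vertices. Extrusion per mm of travel: 0.4 × 0.15 / (π × 0.875²) = 0.024945. Accumulating E over each segment gives final E = 1.7819.

G0 X-18.94 Y13.49 Z25.35
G1 X-18.43 Y7.56 E0.1485
G1 X-15.01 Y2.69 E0.2969
G1 X-9.62 Y0.17 E0.4453
G1 X-3.69 Y0.69 E0.5938
G1 X1.19 Y4.11 E0.7425
G1 X3.71 Y9.50 E0.8909
G1 X3.19 Y15.43 E1.0394
G1 X-0.23 Y20.31 E1.1880
G1 X-5.62 Y22.82 E1.3364
G1 X-11.55 Y22.30 E1.4849
G1 X-16.43 Y18.89 E1.6334
G1 X-18.94 Y13.49 E1.7819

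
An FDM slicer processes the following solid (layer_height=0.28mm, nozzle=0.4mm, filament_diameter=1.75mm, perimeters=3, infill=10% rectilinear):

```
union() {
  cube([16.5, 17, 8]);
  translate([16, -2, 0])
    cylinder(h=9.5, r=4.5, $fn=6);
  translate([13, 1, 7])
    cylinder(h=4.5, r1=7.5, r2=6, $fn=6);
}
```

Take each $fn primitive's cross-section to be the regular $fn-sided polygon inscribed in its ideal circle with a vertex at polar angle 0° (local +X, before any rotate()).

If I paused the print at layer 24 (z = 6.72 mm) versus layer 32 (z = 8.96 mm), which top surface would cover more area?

Layer 24 (z = 6.72): the 16.5×17 cube contributes its full rectangle (area 280.50 mm²); the r=4.5 cylinder at (16, -2) gives a regular 6-gon of circumradius 4.5 (constant along its height) (area = (6/2)·4.500²·sin(360°/6) = 52.61 mm²); the cone at (13, 1) is absent (z outside [7, 11.5]); Combining (union): the regions partially overlap — summed areas 333.11 mm² minus the doubly-counted overlap 6.26 mm² gives 326.86 mm² — area = 326.86 mm². So its area = 326.86 mm². Layer 32 (z = 8.96): the cube is not intersected at this z (z outside [0, 8]); the r=4.5 cylinder at (16, -2) gives a regular 6-gon of circumradius 4.5 (constant along its height) (area = (6/2)·4.500²·sin(360°/6) = 52.61 mm²); the cone at (13, 1) contributes a regular 6-gon of circumradius 6.847 (interpolated between r1=7.5 and r2=6 at t=0.436) (area = (6/2)·6.847²·sin(360°/6) = 121.79 mm²); Merging all regions: the regions partially overlap — summed areas 174.40 mm² minus the doubly-counted overlap 38.26 mm² gives 136.14 mm² — area = 136.14 mm². So its area = 136.14 mm². Layer 24 is larger (326.86 vs 136.14 mm²).

layer 24 (z = 6.72 mm)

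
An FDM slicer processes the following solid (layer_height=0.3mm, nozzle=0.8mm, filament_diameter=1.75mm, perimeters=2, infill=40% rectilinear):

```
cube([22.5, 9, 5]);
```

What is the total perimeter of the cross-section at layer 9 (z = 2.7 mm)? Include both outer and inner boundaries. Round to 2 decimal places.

63.00 mm

At z = 2.7 mm: the cube (footprint 22.5×9) is included at this height (perimeter 63.00 mm). Overall, the cross-section is a single solid region. Total boundary length (outer) = 63.00 mm.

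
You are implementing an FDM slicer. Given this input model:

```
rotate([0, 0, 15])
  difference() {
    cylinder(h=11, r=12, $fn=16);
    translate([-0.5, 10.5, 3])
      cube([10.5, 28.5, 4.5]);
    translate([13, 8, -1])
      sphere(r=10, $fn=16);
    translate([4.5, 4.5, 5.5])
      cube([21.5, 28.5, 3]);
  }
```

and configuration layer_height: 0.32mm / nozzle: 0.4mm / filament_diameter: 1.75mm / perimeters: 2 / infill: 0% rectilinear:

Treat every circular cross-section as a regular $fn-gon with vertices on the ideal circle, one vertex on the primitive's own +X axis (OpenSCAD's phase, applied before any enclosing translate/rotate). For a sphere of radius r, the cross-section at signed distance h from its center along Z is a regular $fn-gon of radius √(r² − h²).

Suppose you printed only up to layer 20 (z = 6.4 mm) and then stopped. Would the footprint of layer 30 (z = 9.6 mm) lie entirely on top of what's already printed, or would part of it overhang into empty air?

part overhangs

Compare the two slices. At z = 6.4: the r=12 cylinder contributes a regular 16-gon of circumradius 12 (area = (16/2)·12.000²·sin(360°/16) = 440.85 mm²); the 10.5×28.5 cube at (-0.5, 10.5) contributes its full rectangle (area 299.25 mm²); the sphere at (13, 8): section is a regular 16-gon, circumradius = √(r²−h²) = √(10²−7.4²) = 6.726 (area = (16/2)·6.726²·sin(360°/16) = 138.50 mm²); the cube at (4.5, 4.5) (footprint 21.5×28.5) is included at this height (area 612.75 mm²); Taking the first minus the rest: starting from the r=12 cylinder (440.85 mm²), the 10.5×28.5 cube at (-0.5, 10.5) partially overlaps it — only the 5.77 mm² overlap (of its 299.25 mm²) is removed, clipping the outline; the r=10 sphere at (13, 8) partially overlaps it — only the 21.58 mm² overlap (of its 138.50 mm²) is removed, clipping the outline; the 21.5×28.5 cube at (4.5, 4.5) partially overlaps it — only the 12.19 mm² overlap (of its 612.75 mm²) is removed, clipping the outline — area = 401.31 mm²; (whole slice rotated 15° about Z — lengths, areas and connectivity unchanged). At z = 9.6: the cylinder: section is a regular 16-gon, circumradius r=12 (area = (16/2)·12.000²·sin(360°/16) = 440.85 mm²); the cube at (-0.5, 10.5) does not reach this height (z outside [3, 7.5]); the sphere at (13, 8) does not reach this height (|z−center|=10.600 > r=10); the cube at (4.5, 4.5) does not reach this height (z outside [5.5, 8.5]); After the difference (first − rest): none of the subtracted shapes is present at this height, so the r=12 cylinder is unchanged — area = 440.85 mm²; (rotated 15° about Z; rotation is an isometry so areas/perimeters/island counts are preserved). Checking containment: at z = 9.6 the cross-section extends beyond the z = 6.4 cross-section by about 39.54 mm².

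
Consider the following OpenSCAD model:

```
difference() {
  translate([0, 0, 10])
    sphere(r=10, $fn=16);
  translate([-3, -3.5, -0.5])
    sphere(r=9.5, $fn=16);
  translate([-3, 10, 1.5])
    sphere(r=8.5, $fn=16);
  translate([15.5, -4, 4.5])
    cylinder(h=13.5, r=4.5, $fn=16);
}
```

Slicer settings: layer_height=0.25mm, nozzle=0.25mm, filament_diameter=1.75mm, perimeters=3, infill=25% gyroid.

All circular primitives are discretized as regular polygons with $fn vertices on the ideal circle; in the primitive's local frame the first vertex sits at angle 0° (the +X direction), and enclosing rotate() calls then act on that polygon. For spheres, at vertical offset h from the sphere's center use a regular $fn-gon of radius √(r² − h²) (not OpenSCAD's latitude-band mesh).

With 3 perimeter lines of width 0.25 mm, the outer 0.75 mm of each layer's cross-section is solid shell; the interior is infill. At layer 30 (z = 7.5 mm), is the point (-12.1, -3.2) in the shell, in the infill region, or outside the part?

outside

At z = 7.5 mm: the r=10 sphere slices to a regular 16-gon of circumradius 9.682 (√(r²−h²) with h=2.5 from center); the r=9.5 sphere at (-3, -3.5) contributes a regular 16-gon of circumradius √(9.5²−8²) = 5.123; the r=8.5 sphere at (-3, 10) slices to a regular 16-gon of circumradius 6.021 (√(r²−h²) with h=6 from center); the r=4.5 cylinder at (15.5, -4) contributes a regular 16-gon of circumradius 4.5; Taking the first minus the rest: starting from the r=10 sphere, the r=9.5 sphere at (-3, -3.5) partially overlaps it — only the 80.13 mm² overlap (of its 80.36 mm²) is removed, clipping the outline; the r=8.5 sphere at (-3, 10) partially overlaps it — only the 38.36 mm² overlap (of its 110.98 mm²) is removed, clipping the outline; the r=4.5 cylinder at (15.5, -4) misses the remaining region (no effect) — 1 connected region. Overall, the cross-section is a single solid region. The nearest boundary edge runs (-8.95, -3.71)→(-9.68, 0.00); distance from the point to it = 3.00 mm. The point is not inside any of the regions above, so it lies outside the cross-section (3.00 mm from the nearest boundary).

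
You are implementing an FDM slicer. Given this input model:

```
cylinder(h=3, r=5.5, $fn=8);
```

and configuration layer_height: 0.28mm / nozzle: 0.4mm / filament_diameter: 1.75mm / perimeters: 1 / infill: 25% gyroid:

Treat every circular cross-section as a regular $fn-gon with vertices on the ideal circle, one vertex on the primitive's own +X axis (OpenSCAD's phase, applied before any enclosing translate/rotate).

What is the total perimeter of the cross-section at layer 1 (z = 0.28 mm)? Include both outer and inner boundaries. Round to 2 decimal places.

At z = 0.28 mm: the r=5.5 cylinder contributes a regular 8-gon of circumradius 5.5 (perimeter = 2·8·5.500·sin(180°/8) = 33.68 mm). Overall, the cross-section is a single solid region. Total boundary length (outer) = 33.68 mm.

33.68 mm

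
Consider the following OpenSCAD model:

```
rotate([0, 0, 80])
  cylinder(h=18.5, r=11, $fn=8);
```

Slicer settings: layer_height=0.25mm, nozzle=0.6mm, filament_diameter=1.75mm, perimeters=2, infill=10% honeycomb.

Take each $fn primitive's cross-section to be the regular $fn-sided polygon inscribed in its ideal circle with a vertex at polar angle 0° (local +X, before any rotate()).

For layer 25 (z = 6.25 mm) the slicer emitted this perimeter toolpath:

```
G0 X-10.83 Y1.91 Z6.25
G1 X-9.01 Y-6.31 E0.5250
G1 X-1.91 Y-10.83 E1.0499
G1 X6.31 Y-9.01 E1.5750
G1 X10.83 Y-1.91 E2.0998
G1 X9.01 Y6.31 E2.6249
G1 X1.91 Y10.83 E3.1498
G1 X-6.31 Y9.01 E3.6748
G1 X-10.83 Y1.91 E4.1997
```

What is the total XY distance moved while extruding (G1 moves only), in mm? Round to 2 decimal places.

Sum the Euclidean lengths of each G1 segment: total = 67.34 mm.

67.34 mm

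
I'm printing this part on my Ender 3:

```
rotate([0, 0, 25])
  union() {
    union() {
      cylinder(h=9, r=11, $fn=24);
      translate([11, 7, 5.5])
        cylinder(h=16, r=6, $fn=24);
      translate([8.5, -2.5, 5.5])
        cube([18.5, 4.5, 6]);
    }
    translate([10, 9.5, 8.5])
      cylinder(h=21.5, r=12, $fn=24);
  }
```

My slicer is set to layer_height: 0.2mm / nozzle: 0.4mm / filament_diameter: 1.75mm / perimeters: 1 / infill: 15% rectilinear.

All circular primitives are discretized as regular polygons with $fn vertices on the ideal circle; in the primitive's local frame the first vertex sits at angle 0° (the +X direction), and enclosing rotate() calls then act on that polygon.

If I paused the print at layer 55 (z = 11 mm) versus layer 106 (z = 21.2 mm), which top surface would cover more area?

Layer 55 (z = 11): the cylinder does not reach this height (z outside [0, 9]); the cylinder at (11, 7): section is a regular 24-gon, circumradius r=6 (area = (24/2)·6.000²·sin(360°/24) = 111.81 mm²); the cube at (8.5, -2.5) (footprint 18.5×4.5) is included at this height (area 83.25 mm²); Taking the union: the regions partially overlap — summed areas 195.06 mm² minus the doubly-counted overlap 4.10 mm² gives 190.96 mm² — area = 190.96 mm²; the cylinder at (10, 9.5): section is a regular 24-gon, circumradius r=12 (area = (24/2)·12.000²·sin(360°/24) = 447.24 mm²); Combining (union): the regions partially overlap — summed areas 638.20 mm² minus the doubly-counted overlap 142.95 mm² gives 495.25 mm² — area = 495.25 mm²; (whole slice rotated 25° about Z — lengths, areas and connectivity unchanged). So its area = 495.25 mm². Layer 106 (z = 21.2): the cylinder does not reach this height (z outside [0, 9]); the r=6 cylinder at (11, 7) gives a regular 24-gon of circumradius 6 (constant along its height) (area = (24/2)·6.000²·sin(360°/24) = 111.81 mm²); the cube at (8.5, -2.5) does not reach this height (z outside [5.5, 11.5]); Taking the union: only the r=6 cylinder at (11, 7) is present, so the union is just that shape — area = 111.81 mm²; the cylinder at (10, 9.5): section is a regular 24-gon, circumradius r=12 (area = (24/2)·12.000²·sin(360°/24) = 447.24 mm²); Merging all regions: the result so far lies entirely inside the r=12 cylinder at (10, 9.5), so the union is just the r=12 cylinder at (10, 9.5) — area = 447.24 mm²; (rotated 25° about Z; rotation is an isometry so areas/perimeters/island counts are preserved). So its area = 447.24 mm². Layer 55 is larger (495.25 vs 447.24 mm²).

layer 55 (z = 11 mm)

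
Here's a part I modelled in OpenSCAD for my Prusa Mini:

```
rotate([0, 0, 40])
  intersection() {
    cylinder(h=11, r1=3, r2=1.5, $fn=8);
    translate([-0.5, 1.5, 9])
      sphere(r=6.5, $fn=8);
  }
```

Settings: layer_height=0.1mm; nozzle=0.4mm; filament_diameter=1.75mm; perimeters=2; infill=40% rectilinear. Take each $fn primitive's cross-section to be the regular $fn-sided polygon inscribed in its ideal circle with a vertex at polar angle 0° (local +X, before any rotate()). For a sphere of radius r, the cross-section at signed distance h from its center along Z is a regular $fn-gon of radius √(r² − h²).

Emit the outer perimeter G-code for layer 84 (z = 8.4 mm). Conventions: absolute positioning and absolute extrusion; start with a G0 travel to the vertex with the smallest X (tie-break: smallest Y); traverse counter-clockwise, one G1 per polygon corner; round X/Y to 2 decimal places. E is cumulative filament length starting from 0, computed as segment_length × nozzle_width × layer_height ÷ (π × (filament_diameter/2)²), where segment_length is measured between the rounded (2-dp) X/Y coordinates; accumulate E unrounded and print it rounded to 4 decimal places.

G0 X-1.85 Y0.16 Z8.40
G1 X-1.42 Y-1.19 E0.0236
G1 X-0.16 Y-1.85 E0.0472
G1 X1.19 Y-1.42 E0.0708
G1 X1.85 Y-0.16 E0.0944
G1 X1.42 Y1.19 E0.1180
G1 X0.16 Y1.85 E0.1416
G1 X-1.19 Y1.42 E0.1652
G1 X-1.85 Y0.16 E0.1889

At z = 8.4 mm: the cone (r1=3→r2=1.5) has section circumradius 1.855 here — a regular 8-gon; the r=6.5 sphere at (-0.5, 1.5) contributes a regular 8-gon of circumradius √(6.5²−0.6²) = 6.472; Keeping only the common overlap: the cone lies inside the r=6.5 sphere at (-0.5, 1.5), so it is kept whole — 1 connected region; (whole slice rotated 40° about Z — lengths, areas and connectivity unchanged). The outline is a single polygon with 8 vertices. Extrusion per mm of travel: 0.4 × 0.1 / (π × 0.875²) = 0.016630. Accumulating E over each segment gives final E = 0.1889.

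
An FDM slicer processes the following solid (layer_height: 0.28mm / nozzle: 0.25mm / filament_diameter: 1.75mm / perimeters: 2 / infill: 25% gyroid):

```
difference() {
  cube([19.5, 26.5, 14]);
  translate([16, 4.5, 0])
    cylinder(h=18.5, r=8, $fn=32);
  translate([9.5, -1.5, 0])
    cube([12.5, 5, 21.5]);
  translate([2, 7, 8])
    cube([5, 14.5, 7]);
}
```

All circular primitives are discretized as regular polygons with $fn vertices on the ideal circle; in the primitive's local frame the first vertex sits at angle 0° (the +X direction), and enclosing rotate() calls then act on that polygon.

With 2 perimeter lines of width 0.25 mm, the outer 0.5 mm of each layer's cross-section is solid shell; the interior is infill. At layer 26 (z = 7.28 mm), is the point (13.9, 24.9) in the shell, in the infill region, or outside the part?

infill

At z = 7.28 mm: the cube is present — its section is the full 19.5×26.5 rectangle; the r=8 cylinder at (16, 4.5) contributes a regular 32-gon of circumradius 8; the 12.5×5 cube at (9.5, -1.5) contributes its full rectangle; the cube at (2, 7) does not reach this height (z outside [8, 15]); Taking the first minus the rest: starting from the 19.5×26.5 cube, the r=8 cylinder at (16, 4.5) partially overlaps it — only the 126.56 mm² overlap (of its 199.77 mm²) is removed, clipping the outline; the 12.5×5 cube at (9.5, -1.5) misses the remaining region (no effect) — 1 connected region. Overall, the cross-section is a single solid region. The nearest boundary edge runs (0.00, 26.50)→(19.50, 26.50); distance from the point to it = 1.60 mm. The point is inside the cross-section and 1.60 mm from the nearest boundary — more than the 0.5 mm shell width (2 × 0.25), so it's in the infill interior.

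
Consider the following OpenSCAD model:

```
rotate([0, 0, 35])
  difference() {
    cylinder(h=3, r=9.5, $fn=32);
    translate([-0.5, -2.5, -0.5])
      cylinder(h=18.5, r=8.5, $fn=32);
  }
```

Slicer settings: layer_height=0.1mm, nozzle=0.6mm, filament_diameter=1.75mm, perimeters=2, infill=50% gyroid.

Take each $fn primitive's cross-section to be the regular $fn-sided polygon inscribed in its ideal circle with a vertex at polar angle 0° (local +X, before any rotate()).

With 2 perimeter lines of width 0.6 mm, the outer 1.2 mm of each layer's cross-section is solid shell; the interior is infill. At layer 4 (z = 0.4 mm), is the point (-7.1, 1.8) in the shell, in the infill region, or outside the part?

At z = 0.4 mm: the cylinder: section is a regular 32-gon, circumradius r=9.5; the r=8.5 cylinder at (-0.5, -2.5) contributes a regular 32-gon of circumradius 8.5; After the difference (first − rest): starting from the r=9.5 cylinder, the r=8.5 cylinder at (-0.5, -2.5) partially overlaps it — only the 204.47 mm² overlap (of its 225.52 mm²) is removed, clipping the outline — 1 connected region; (rotated 35° about Z; rotation is an isometry so areas/perimeters/island counts are preserved). Overall, the cross-section is a single solid region. Undo the 35° rotation: the query point maps to (-4.784, 5.547) in the un-rotated model frame. The nearest boundary edge runs (-3.75, 5.35)→(-5.22, 4.57); distance from the point to it = 0.66 mm. The point is inside the cross-section, 0.66 mm from the nearest boundary — within the 1.2 mm shell band (2 × 0.6).

shell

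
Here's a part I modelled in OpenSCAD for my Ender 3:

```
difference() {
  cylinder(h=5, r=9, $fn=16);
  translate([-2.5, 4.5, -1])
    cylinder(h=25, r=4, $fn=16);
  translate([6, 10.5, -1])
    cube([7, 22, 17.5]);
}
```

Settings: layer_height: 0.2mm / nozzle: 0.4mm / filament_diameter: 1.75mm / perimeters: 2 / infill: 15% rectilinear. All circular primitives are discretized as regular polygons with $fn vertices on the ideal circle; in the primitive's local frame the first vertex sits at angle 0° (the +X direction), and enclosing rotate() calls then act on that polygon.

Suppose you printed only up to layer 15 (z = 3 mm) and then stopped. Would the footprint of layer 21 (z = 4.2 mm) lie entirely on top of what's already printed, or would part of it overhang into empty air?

Compare the two slices. At z = 3: the r=9 cylinder gives a regular 16-gon of circumradius 9 (constant along its height) (area = (16/2)·9.000²·sin(360°/16) = 247.98 mm²); the cylinder at (-2.5, 4.5): section is a regular 16-gon, circumradius r=4 (area = (16/2)·4.000²·sin(360°/16) = 48.98 mm²); the 7×22 cube at (6, 10.5) contributes its full rectangle (area 154.00 mm²); After the difference (first − rest): starting from the r=9 cylinder (247.98 mm²), the r=4 cylinder at (-2.5, 4.5) partially overlaps it — only the 48.51 mm² overlap (of its 48.98 mm²) is removed, clipping the outline; the 7×22 cube at (6, 10.5) misses the remaining region (no effect) — area = 199.47 mm². At z = 4.2: the cylinder: section is a regular 16-gon, circumradius r=9 (area = (16/2)·9.000²·sin(360°/16) = 247.98 mm²); the r=4 cylinder at (-2.5, 4.5) gives a regular 16-gon of circumradius 4 (constant along its height) (area = (16/2)·4.000²·sin(360°/16) = 48.98 mm²); the cube at (6, 10.5) is present — its section is the full 7×22 rectangle (area 154.00 mm²); Taking the first minus the rest: starting from the r=9 cylinder (247.98 mm²), the r=4 cylinder at (-2.5, 4.5) partially overlaps it — only the 48.51 mm² overlap (of its 48.98 mm²) is removed, clipping the outline; the 7×22 cube at (6, 10.5) misses the remaining region (no effect) — area = 199.47 mm². Checking containment: the cross-section at z = 4.2 is a subset of the cross-section at z = 3.

entirely on top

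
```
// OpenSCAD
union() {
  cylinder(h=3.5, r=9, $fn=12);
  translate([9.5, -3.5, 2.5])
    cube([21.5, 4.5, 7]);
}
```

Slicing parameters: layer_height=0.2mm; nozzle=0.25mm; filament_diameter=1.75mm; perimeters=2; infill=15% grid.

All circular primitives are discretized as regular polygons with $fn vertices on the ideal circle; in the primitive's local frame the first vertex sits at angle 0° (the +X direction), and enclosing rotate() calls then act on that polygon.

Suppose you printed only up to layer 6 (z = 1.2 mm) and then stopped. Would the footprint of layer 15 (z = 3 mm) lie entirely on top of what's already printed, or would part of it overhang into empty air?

part overhangs

Compare the two slices. At z = 1.2: the cylinder: section is a regular 12-gon, circumradius r=9 (area = (12/2)·9.000²·sin(360°/12) = 243.00 mm²); the cube at (9.5, -3.5) does not reach this height (z outside [2.5, 9.5]); Taking the union: only the r=9 cylinder is present, so the union is just that shape — area = 243.00 mm². At z = 3: the cylinder: section is a regular 12-gon, circumradius r=9 (area = (12/2)·9.000²·sin(360°/12) = 243.00 mm²); the cube at (9.5, -3.5) (footprint 21.5×4.5) is included at this height (area 96.75 mm²); Taking the union: the 2 present regions are separate (no shared area or edge), so areas and boundary lengths simply add and each stays a separate island — area = 339.75 mm². Checking containment: at z = 3 the cross-section extends beyond the z = 1.2 cross-section by about 96.75 mm².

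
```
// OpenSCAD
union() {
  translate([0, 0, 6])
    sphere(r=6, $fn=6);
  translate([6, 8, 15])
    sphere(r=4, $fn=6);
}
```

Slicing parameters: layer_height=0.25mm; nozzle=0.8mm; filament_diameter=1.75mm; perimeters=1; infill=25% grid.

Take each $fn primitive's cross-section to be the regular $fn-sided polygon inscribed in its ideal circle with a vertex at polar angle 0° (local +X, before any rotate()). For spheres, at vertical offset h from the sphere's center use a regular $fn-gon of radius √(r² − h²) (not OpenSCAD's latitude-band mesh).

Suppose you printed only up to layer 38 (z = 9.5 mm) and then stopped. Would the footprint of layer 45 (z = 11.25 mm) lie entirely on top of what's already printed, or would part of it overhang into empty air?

Compare the two slices. At z = 9.5: the r=6 sphere slices to a regular 6-gon of circumradius 4.873 (√(r²−h²) with h=3.5 from center) (area = (6/2)·4.873²·sin(360°/6) = 61.70 mm²); the sphere at (6, 8) is absent (|z−center|=5.500 > r=4); Combining (union): only the r=6 sphere is present, so the union is just that shape — area = 61.70 mm². At z = 11.25: the sphere: section is a regular 6-gon, circumradius = √(r²−h²) = √(6²−5.25²) = 2.905 (area = (6/2)·2.905²·sin(360°/6) = 21.92 mm²); the r=4 sphere at (6, 8) slices to a regular 6-gon of circumradius 1.392 (√(r²−h²) with h=3.75 from center) (area = (6/2)·1.392²·sin(360°/6) = 5.03 mm²); Merging all regions: the 2 present regions are separate (no shared area or edge), so areas and boundary lengths simply add and each stays a separate island — area = 26.96 mm². Checking containment: at z = 11.25 the cross-section extends beyond the z = 9.5 cross-section by about 5.03 mm².

part overhangs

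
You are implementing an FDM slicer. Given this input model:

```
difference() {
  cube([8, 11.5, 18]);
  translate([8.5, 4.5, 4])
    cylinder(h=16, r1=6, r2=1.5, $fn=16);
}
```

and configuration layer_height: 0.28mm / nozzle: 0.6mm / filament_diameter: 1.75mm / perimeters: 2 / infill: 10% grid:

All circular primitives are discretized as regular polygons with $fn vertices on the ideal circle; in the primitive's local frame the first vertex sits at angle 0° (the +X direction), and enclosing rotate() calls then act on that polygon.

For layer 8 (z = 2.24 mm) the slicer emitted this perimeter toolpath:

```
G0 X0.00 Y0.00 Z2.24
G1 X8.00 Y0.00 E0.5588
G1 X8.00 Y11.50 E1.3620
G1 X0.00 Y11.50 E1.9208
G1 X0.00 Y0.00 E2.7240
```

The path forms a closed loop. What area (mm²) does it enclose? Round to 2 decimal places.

92.00 mm²

Apply the shoelace formula to the sequence of (X, Y) vertices; enclosed area = 92.00 mm².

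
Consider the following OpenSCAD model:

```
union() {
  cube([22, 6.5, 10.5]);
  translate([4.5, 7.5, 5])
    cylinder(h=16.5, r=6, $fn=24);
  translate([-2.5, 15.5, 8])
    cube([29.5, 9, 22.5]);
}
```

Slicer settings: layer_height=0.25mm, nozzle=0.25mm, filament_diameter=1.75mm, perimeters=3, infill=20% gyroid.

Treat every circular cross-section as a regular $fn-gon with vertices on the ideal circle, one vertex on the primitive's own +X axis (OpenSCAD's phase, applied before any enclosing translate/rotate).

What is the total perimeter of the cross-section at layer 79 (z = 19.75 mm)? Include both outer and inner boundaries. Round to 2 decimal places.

At z = 19.75 mm: the cube is not intersected at this z (z outside [0, 10.5]); the r=6 cylinder at (4.5, 7.5) gives a regular 24-gon of circumradius 6 (constant along its height) (perimeter = 2·24·6.000·sin(180°/24) = 37.59 mm); the 29.5×9 cube at (-2.5, 15.5) contributes its full rectangle (perimeter 77.00 mm); Merging all regions: the 2 present regions are separate (no shared area or edge), so areas and boundary lengths simply add and each stays a separate island — boundary = 114.59 mm. Overall, the cross-section has 2 separate islands. Total boundary length (outer) = 114.59 mm.

114.59 mm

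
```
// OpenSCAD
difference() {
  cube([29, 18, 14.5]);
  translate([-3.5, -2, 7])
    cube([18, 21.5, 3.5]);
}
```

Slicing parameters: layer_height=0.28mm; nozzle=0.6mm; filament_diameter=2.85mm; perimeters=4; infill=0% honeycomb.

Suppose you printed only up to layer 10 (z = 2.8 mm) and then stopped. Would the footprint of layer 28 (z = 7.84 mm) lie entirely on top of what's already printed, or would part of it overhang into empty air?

Compare the two slices. At z = 2.8: the cube (footprint 29×18) is included at this height (area 522.00 mm²); the cube at (-3.5, -2) is absent (z outside [7, 10.5]); Subtracting the remaining from the first: none of the subtracted shapes is present at this height, so the 29×18 cube is unchanged — area = 522.00 mm². At z = 7.84: the cube is present — its section is the full 29×18 rectangle (area 522.00 mm²); the cube at (-3.5, -2) (footprint 18×21.5) is included at this height (area 387.00 mm²); After the difference (first − rest): starting from the 29×18 cube (522.00 mm²), the 18×21.5 cube at (-3.5, -2) partially overlaps it — only the 261.00 mm² overlap (of its 387.00 mm²) is removed, clipping the outline — area = 261.00 mm². Checking containment: the cross-section at z = 7.84 is a subset of the cross-section at z = 2.8.

entirely on top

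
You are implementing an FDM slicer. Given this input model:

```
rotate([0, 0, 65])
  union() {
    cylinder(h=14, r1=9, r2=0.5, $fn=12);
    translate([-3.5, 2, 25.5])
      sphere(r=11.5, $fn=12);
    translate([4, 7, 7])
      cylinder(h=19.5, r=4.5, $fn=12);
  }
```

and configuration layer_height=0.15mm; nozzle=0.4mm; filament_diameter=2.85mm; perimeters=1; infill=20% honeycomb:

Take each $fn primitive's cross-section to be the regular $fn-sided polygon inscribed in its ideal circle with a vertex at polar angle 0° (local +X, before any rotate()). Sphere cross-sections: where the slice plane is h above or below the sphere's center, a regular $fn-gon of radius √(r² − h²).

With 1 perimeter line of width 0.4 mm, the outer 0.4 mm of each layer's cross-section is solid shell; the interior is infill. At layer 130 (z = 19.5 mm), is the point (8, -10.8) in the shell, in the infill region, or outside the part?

At z = 19.5 mm: the cone does not reach this height (z outside [0, 14]); the r=11.5 sphere at (-3.5, 2) slices to a regular 12-gon of circumradius 9.811 (√(r²−h²) with h=6 from center); the r=4.5 cylinder at (4, 7) gives a regular 12-gon of circumradius 4.5 (constant along its height); Combining (union): the regions partially overlap (shared area 32.24 mm²), so overlapping operands fuse into one piece — 1 connected region; (whole slice rotated 65° about Z — lengths, areas and connectivity unchanged). Overall, the cross-section is a single solid region. Undo the 65° rotation: the query point maps to (-6.407, -11.815) in the un-rotated model frame. The nearest boundary edge runs (-3.50, -7.81)→(-8.41, -6.50); distance from the point to it = 4.62 mm. The point is not inside any of the regions above, so it lies outside the cross-section (4.62 mm from the nearest boundary).

outside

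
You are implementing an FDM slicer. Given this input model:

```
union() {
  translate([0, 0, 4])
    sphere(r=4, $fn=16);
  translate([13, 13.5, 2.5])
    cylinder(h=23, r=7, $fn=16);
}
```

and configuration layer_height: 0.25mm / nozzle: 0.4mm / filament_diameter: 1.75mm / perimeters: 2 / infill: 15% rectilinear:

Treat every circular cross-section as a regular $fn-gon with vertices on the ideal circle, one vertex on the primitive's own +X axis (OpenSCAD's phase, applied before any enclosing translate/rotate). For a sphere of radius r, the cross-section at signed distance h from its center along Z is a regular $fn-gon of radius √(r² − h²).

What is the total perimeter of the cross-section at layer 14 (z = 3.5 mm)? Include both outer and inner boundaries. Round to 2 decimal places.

At z = 3.5 mm: the sphere: section is a regular 16-gon, circumradius = √(r²−h²) = √(4²−0.5²) = 3.969 (perimeter = 2·16·3.969·sin(180°/16) = 24.78 mm); the cylinder at (13, 13.5): section is a regular 16-gon, circumradius r=7 (perimeter = 2·16·7.000·sin(180°/16) = 43.70 mm); Combining (union): the 2 present regions are separate (no shared area or edge), so areas and boundary lengths simply add and each stays a separate island — boundary = 68.48 mm. Overall, the cross-section has 2 separate islands. Total boundary length (outer) = 68.48 mm.

68.48 mm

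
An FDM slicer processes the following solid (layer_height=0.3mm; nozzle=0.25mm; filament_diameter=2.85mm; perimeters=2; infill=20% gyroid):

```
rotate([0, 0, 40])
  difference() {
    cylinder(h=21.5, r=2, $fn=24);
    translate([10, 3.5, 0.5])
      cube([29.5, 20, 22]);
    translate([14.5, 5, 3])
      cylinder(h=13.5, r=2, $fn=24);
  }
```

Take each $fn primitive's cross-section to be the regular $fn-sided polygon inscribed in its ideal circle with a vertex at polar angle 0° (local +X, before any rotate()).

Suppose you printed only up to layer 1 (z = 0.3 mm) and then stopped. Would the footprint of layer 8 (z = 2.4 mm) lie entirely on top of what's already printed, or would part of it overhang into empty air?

Compare the two slices. At z = 0.3: the cylinder: section is a regular 24-gon, circumradius r=2 (area = (24/2)·2.000²·sin(360°/24) = 12.42 mm²); the cube at (10, 3.5) is absent (z outside [0.5, 22.5]); the cylinder at (14.5, 5) is not intersected at this z (z outside [3, 16.5]); After the difference (first − rest): none of the subtracted shapes is present at this height, so the r=2 cylinder is unchanged — area = 12.42 mm²; (rotated 40° about Z; rotation is an isometry so areas/perimeters/island counts are preserved). At z = 2.4: the r=2 cylinder contributes a regular 24-gon of circumradius 2 (area = (24/2)·2.000²·sin(360°/24) = 12.42 mm²); the cube at (10, 3.5) (footprint 29.5×20) is included at this height (area 590.00 mm²); the cylinder at (14.5, 5) does not reach this height (z outside [3, 16.5]); Taking the first minus the rest: starting from the r=2 cylinder (12.42 mm²), the 29.5×20 cube at (10, 3.5) misses the remaining region (no effect) — area = 12.42 mm²; (whole slice rotated 40° about Z — lengths, areas and connectivity unchanged). Checking containment: the cross-section at z = 2.4 is a subset of the cross-section at z = 0.3.

entirely on top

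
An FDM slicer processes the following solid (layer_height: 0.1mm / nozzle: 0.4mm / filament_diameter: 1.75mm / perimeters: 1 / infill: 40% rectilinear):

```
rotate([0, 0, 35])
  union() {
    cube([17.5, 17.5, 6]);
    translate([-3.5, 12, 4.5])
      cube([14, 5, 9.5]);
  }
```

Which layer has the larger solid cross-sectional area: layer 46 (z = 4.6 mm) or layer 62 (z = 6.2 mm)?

Layer 46 (z = 4.6): the 17.5×17.5 cube contributes its full rectangle (area 306.25 mm²); the cube at (-3.5, 12) (footprint 14×5) is included at this height (area 70.00 mm²); Taking the union: the regions partially overlap — summed areas 376.25 mm² minus the doubly-counted overlap 52.50 mm² gives 323.75 mm² — area = 323.75 mm²; (rotated 35° about Z; rotation is an isometry so areas/perimeters/island counts are preserved). So its area = 323.75 mm². Layer 62 (z = 6.2): the cube is absent (z outside [0, 6]); the cube at (-3.5, 12) is present — its section is the full 14×5 rectangle (area 70.00 mm²); Combining (union): only the 14×5 cube at (-3.5, 12) is present, so the union is just that shape — area = 70.00 mm²; (whole slice rotated 35° about Z — lengths, areas and connectivity unchanged). So its area = 70.00 mm². Layer 46 is larger (323.75 vs 70.00 mm²).

layer 46 (z = 4.6 mm)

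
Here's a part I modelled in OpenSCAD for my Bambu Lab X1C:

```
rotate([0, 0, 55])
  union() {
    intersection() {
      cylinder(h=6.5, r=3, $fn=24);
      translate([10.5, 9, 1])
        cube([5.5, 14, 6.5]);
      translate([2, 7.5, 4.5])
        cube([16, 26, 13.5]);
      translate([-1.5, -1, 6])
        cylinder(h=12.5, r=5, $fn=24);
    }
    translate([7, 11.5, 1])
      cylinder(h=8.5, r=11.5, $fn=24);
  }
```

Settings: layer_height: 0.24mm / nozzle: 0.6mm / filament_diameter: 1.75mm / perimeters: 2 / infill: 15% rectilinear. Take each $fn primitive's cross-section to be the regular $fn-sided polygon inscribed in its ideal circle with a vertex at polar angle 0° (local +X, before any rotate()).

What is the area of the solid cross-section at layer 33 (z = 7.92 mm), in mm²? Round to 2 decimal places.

At z = 7.92 mm: the cylinder does not reach this height (z outside [0, 6.5]); the cube at (10.5, 9) does not reach this height (z outside [1, 7.5]); the 16×26 cube at (2, 7.5) contributes its full rectangle (area 416.00 mm²); the cylinder at (-1.5, -1): section is a regular 24-gon, circumradius r=5 (area = (24/2)·5.000²·sin(360°/24) = 77.65 mm²); After intersecting: at least one operand is absent at this height, so nothing remains; the cylinder at (7, 11.5): section is a regular 24-gon, circumradius r=11.5 (area = (24/2)·11.500²·sin(360°/24) = 410.75 mm²); Merging all regions: only the r=11.5 cylinder at (7, 11.5) is present, so the union is just that shape — area = 410.75 mm²; (rotated 55° about Z; rotation is an isometry so areas/perimeters/island counts are preserved). Overall, the cross-section is a single solid region. Net area = 410.75 mm².

410.75 mm²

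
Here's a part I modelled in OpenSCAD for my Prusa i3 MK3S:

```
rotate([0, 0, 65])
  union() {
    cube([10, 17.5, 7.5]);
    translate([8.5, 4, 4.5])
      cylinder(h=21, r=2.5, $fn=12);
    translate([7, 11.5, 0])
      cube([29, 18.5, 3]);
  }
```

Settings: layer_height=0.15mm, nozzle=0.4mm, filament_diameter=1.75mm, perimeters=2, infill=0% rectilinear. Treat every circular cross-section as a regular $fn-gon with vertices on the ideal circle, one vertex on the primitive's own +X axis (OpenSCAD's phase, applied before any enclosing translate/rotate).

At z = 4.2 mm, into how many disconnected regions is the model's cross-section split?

1

At z = 4.2 mm: the cube is present — its section is the full 10×17.5 rectangle; the cylinder at (8.5, 4) is absent (z outside [4.5, 25.5]); the cube at (7, 11.5) is not intersected at this z (z outside [0, 3]); Merging all regions: only the 10×17.5 cube is present, so the union is just that shape — 1 connected region; (whole slice rotated 65° about Z — lengths, areas and connectivity unchanged). The result has 1 disconnected region.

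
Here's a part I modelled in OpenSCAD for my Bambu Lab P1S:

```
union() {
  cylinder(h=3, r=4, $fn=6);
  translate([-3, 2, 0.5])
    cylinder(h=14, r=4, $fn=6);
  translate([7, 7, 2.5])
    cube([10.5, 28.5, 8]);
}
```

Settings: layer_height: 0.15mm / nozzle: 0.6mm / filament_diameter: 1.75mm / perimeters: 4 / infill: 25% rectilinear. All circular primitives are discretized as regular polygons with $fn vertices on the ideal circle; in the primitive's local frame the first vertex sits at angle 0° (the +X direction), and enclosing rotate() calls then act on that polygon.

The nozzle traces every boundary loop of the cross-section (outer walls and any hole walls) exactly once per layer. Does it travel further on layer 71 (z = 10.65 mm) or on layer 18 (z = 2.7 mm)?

layer 18 (z = 2.7 mm)

Layer 71 (z = 10.65): the cylinder is not intersected at this z (z outside [0, 3]); the r=4 cylinder at (-3, 2) contributes a regular 6-gon of circumradius 4 (perimeter = 2·6·4.000·sin(180°/6) = 24.00 mm); the cube at (7, 7) is absent (z outside [2.5, 10.5]); Merging all regions: only the r=4 cylinder at (-3, 2) is present, so the union is just that shape — boundary = 24.00 mm. So its perimeter = 24.00 mm. Layer 18 (z = 2.7): the r=4 cylinder gives a regular 6-gon of circumradius 4 (constant along its height) (perimeter = 2·6·4.000·sin(180°/6) = 24.00 mm); the r=4 cylinder at (-3, 2) contributes a regular 6-gon of circumradius 4 (perimeter = 2·6·4.000·sin(180°/6) = 24.00 mm); the cube at (7, 7) is present — its section is the full 10.5×28.5 rectangle (perimeter 78.00 mm); Merging all regions: the regions partially overlap (shared area 16.48 mm²), so the edge portions inside another operand are dropped and the merged outline is re-measured after clipping — boundary = 110.31 mm. So its perimeter = 110.31 mm. Layer 18 is larger (110.31 vs 24.00 mm).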